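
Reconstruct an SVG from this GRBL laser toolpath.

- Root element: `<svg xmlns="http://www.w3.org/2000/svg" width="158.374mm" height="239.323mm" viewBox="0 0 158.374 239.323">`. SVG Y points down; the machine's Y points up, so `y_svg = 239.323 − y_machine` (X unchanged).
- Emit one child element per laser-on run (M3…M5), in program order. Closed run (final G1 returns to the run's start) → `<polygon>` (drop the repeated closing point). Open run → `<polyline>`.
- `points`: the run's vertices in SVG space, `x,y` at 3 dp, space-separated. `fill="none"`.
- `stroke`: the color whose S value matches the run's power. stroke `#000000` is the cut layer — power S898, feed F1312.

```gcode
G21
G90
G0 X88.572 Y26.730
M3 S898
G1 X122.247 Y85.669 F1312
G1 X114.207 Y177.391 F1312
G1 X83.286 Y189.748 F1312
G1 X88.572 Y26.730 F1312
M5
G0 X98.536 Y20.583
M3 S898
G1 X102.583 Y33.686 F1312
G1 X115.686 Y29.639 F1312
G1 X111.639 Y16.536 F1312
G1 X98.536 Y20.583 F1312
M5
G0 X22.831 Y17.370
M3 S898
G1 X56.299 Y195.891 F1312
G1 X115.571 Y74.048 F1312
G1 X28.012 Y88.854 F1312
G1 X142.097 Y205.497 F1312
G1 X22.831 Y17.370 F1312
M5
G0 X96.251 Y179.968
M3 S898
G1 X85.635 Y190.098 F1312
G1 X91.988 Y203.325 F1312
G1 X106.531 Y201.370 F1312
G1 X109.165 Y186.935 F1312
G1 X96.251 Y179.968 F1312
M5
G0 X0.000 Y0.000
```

<svg xmlns="http://www.w3.org/2000/svg" width="158.374mm" height="239.323mm" viewBox="0 0 158.374 239.323">
  <polygon points="88.572,212.593 122.247,153.654 114.207,61.932 83.286,49.575" fill="none" stroke="#000000"/>
  <polygon points="98.536,218.740 102.583,205.637 115.686,209.684 111.639,222.787" fill="none" stroke="#000000"/>
  <polygon points="22.831,221.953 56.299,43.432 115.571,165.275 28.012,150.469 142.097,33.826" fill="none" stroke="#000000"/>
  <polygon points="96.251,59.355 85.635,49.225 91.988,35.998 106.531,37.953 109.165,52.388" fill="none" stroke="#000000"/>
</svg>

Each laser-on run becomes one SVG element. Flip Y back into SVG space with y_svg = 239.323 − y_machine. Every run uses S898, so all elements get stroke `#000000` (cut).

Run 1: The run returns to its start, so emit a `<polygon>` with points (Y-flipped): 88.572,212.593 122.247,153.654 114.207,61.932 83.286,49.575.

Run 2: The run returns to its start, so emit a `<polygon>` with points (Y-flipped): 98.536,218.740 102.583,205.637 115.686,209.684 111.639,222.787.

Run 3: The run returns to its start, so emit a `<polygon>` with points (Y-flipped): 22.831,221.953 56.299,43.432 115.571,165.275 28.012,150.469 142.097,33.826.

Run 4: The run returns to its start, so emit a `<polygon>` with points (Y-flipped): 96.251,59.355 85.635,49.225 91.988,35.998 106.531,37.953 109.165,52.388.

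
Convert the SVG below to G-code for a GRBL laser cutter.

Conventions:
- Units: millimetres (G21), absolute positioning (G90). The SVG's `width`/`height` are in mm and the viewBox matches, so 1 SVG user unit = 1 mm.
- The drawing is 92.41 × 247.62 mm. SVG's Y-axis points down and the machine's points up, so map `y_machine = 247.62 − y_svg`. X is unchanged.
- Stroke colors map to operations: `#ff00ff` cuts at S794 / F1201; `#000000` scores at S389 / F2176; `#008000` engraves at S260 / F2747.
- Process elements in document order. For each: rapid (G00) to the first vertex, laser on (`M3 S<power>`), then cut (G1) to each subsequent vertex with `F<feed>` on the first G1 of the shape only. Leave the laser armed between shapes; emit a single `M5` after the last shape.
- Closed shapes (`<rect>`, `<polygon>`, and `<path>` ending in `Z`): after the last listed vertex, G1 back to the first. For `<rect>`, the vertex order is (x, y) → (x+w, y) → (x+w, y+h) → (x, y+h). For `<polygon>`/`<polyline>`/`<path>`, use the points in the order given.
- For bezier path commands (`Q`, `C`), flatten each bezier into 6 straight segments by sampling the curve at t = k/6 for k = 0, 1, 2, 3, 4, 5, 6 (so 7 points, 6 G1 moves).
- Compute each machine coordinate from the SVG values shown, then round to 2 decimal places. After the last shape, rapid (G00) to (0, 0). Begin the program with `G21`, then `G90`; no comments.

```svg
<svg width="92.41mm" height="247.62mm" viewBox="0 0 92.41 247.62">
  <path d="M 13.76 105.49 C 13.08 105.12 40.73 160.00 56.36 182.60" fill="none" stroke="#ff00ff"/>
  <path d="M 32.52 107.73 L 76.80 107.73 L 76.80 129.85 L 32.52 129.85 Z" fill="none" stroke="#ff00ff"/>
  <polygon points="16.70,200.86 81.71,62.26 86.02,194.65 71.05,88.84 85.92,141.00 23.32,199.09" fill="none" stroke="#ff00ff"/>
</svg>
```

G21
G90
G00 X13.76 Y142.13
M3 S794
G1 X15.59 Y138.12 F1201
G1 X21.03 Y127.33
G1 X28.94 Y112.19
G1 X38.22 Y95.14
G1 X47.73 Y78.60
G1 X56.36 Y65.02
G00 X32.52 Y139.89
M3 S794
G1 X76.80 Y139.89 F1201
G1 X76.80 Y117.77
G1 X32.52 Y117.77
G1 X32.52 Y139.89
G00 X16.70 Y46.76
M3 S794
G1 X81.71 Y185.36 F1201
G1 X86.02 Y52.97
G1 X71.05 Y158.78
G1 X85.92 Y106.62
G1 X23.32 Y48.53
G1 X16.70 Y46.76
M5
G00 X0.00 Y0.00

Since the viewBox matches the mm dimensions, user units are millimetres directly. The only transform is the Y-flip y_m = 247.62 − y_svg.

Shape 1 is a cubic bezier drawn with `<path>`. Its stroke #ff00ff means cut at S794, F1201. After flipping Y the toolpath is (13.76,142.13) → (15.59,138.12) → (21.03,127.33) → (28.94,112.19) → (38.22,95.14) → (47.73,78.60) → (56.36,65.02).

Shape 2 is a rectangle drawn with `<path>`. Its stroke #ff00ff means cut at S794, F1201. After flipping Y the toolpath is (32.52,139.89) → (76.80,139.89) → (76.80,117.77) → (32.52,117.77) → (32.52,139.89), returning to the start.

Shape 3 is a closed polygon drawn with `<polygon>`. Its stroke #ff00ff means cut at S794, F1201. After flipping Y the toolpath is (16.70,46.76) → (81.71,185.36) → (86.02,52.97) → (71.05,158.78) → (85.92,106.62) → (23.32,48.53) → (16.70,46.76), returning to the start.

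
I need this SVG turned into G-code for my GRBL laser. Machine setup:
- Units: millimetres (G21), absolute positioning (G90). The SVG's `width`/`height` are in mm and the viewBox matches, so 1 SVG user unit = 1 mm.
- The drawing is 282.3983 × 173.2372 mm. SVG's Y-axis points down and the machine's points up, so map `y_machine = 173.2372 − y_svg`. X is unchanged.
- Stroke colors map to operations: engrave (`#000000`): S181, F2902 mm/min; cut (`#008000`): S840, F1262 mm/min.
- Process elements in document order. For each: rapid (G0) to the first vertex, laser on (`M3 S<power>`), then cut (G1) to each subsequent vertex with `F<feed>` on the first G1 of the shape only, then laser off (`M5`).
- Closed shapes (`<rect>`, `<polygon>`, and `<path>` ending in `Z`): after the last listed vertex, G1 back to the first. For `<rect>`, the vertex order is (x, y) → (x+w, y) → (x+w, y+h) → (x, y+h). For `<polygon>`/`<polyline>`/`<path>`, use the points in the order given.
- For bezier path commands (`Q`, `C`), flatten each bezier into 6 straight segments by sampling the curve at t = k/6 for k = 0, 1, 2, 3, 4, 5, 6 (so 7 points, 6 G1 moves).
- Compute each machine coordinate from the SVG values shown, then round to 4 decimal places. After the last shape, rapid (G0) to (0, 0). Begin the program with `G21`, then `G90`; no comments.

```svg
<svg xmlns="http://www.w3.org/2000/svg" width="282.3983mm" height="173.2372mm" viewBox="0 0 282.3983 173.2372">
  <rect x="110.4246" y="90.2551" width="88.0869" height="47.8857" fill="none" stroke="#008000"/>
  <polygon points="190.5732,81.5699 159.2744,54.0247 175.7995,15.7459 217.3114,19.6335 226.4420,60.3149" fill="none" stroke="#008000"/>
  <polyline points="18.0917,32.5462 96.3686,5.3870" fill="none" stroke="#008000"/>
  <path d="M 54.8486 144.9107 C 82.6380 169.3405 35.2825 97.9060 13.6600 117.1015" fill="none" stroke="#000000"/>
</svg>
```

G21
G90
G0 X110.4246 Y82.9821
M3 S840
G1 X198.5115 Y82.9821 F1262
G1 X198.5115 Y35.0964
G1 X110.4246 Y35.0964
G1 X110.4246 Y82.9821
M5
G0 X190.5732 Y91.6673
M3 S840
G1 X159.2744 Y119.2125 F1262
G1 X175.7995 Y157.4913
G1 X217.3114 Y153.6037
G1 X226.4420 Y112.9223
G1 X190.5732 Y91.6673
M5
G0 X18.0917 Y140.6910
M3 S840
G1 X96.3686 Y167.8502 F1262
M5
G0 X54.8486 Y28.3265
M3 S181
G1 X62.9483 Y23.2369 F2902
G1 X61.3259 Y28.9443
G1 X52.7838 Y40.2682
G1 X40.1239 Y52.0284
G1 X26.1486 Y59.0443
G1 X13.6600 Y56.1357
M5
G0 X0.0000 Y0.0000

viewBox `0 0 282.3983 173.2372` with mm width/height → 1 unit = 1 mm. Flip: y_m = 173.2372 − y_svg.

**Shape 1** — `<rect>` rectangle, stroke `#008000` → cut (S840, F1262). Machine vertices: (110.4246,82.9821) → (198.5115,82.9821) → (198.5115,35.0964) → (110.4246,35.0964) → (110.4246,82.9821). Closed: final G1 returns to the first vertex.

**Shape 2** — `<polygon>` regular polygon, stroke `#008000` → cut (S840, F1262). Machine vertices: (190.5732,91.6673) → (159.2744,119.2125) → (175.7995,157.4913) → (217.3114,153.6037) → (226.4420,112.9223) → (190.5732,91.6673). Closed: final G1 returns to the first vertex.

**Shape 3** — `<polyline>` line segment, stroke `#008000` → cut (S840, F1262). Machine vertices: (18.0917,140.6910) → (96.3686,167.8502). Open path.

**Shape 4** — `<path>` cubic bezier, stroke `#000000` → engrave (S181, F2902). Control points (SVG): P0=(54.8486,144.9107), P1=(82.6380,169.3405), P2=(35.2825,97.9060), P3=(13.6600,117.1015); sampled at t=k/6. Machine vertices: (54.8486,28.3265) → (62.9483,23.2369) → (61.3259,28.9443) → (52.7838,40.2682) → (40.1239,52.0284) → (26.1486,59.0443) → (13.6600,56.1357). Open path.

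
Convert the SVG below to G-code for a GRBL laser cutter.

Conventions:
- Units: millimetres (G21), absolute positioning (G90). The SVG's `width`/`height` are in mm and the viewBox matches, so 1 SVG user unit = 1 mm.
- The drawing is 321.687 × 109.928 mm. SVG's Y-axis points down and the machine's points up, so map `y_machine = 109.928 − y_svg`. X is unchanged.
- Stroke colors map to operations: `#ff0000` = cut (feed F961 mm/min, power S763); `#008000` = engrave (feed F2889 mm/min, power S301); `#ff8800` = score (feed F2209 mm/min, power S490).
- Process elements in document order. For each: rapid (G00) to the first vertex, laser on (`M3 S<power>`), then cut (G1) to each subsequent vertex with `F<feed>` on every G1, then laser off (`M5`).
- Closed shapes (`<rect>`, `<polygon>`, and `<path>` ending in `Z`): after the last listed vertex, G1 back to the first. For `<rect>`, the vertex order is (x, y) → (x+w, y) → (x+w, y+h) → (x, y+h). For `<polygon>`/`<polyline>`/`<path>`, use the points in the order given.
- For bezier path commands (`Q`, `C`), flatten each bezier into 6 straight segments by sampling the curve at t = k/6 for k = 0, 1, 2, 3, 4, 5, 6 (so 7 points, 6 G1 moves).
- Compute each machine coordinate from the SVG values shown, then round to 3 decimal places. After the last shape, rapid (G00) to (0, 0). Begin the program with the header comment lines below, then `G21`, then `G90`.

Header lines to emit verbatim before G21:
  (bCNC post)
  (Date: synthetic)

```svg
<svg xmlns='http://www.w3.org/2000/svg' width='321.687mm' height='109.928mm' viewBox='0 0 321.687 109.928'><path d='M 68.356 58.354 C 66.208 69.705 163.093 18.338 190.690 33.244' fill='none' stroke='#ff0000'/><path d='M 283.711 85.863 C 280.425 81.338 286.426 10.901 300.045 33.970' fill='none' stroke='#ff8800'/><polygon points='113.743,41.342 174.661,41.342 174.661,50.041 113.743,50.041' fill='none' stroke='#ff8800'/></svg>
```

(bCNC post)
(Date: synthetic)
G21
G90
G00 X68.356 Y51.574
M3 S763
G1 X74.755 Y50.528 F961
G1 X92.985 Y56.352 F961
G1 X118.369 Y65.462 F961
G1 X146.231 Y74.276 F961
G1 X171.897 Y79.211 F961
G1 X190.690 Y76.684 F961
M5
G00 X283.711 Y24.065
M3 S490
G1 X282.834 Y31.082 F2209
G1 X283.459 Y44.656 F2209
G1 X285.539 Y60.359 F2209
G1 X289.027 Y73.763 F2209
G1 X293.878 Y80.438 F2209
G1 X300.045 Y75.958 F2209
M5
G00 X113.743 Y68.586
M3 S490
G1 X174.661 Y68.586 F2209
G1 X174.661 Y59.887 F2209
G1 X113.743 Y59.887 F2209
G1 X113.743 Y68.586 F2209
M5
G00 X0.000 Y0.000

Since the viewBox matches the mm dimensions, user units are millimetres directly. The only transform is the Y-flip y_m = 109.928 − y_svg.

Shape 1 is a cubic bezier drawn with `<path>`. Its stroke #ff0000 means cut at S763, F961. After flipping Y the toolpath is (68.356,51.574) → (74.755,50.528) → (92.985,56.352) → (118.369,65.462) → (146.231,74.276) → (171.897,79.211) → (190.690,76.684).

Shape 2 is a cubic bezier drawn with `<path>`. Its stroke #ff8800 means score at S490, F2209. After flipping Y the toolpath is (283.711,24.065) → (282.834,31.082) → (283.459,44.656) → (285.539,60.359) → (289.027,73.763) → (293.878,80.438) → (300.045,75.958).

Shape 3 is a rectangle drawn with `<polygon>`. Its stroke #ff8800 means score at S490, F2209. After flipping Y the toolpath is (113.743,68.586) → (174.661,68.586) → (174.661,59.887) → (113.743,59.887) → (113.743,68.586), returning to the start.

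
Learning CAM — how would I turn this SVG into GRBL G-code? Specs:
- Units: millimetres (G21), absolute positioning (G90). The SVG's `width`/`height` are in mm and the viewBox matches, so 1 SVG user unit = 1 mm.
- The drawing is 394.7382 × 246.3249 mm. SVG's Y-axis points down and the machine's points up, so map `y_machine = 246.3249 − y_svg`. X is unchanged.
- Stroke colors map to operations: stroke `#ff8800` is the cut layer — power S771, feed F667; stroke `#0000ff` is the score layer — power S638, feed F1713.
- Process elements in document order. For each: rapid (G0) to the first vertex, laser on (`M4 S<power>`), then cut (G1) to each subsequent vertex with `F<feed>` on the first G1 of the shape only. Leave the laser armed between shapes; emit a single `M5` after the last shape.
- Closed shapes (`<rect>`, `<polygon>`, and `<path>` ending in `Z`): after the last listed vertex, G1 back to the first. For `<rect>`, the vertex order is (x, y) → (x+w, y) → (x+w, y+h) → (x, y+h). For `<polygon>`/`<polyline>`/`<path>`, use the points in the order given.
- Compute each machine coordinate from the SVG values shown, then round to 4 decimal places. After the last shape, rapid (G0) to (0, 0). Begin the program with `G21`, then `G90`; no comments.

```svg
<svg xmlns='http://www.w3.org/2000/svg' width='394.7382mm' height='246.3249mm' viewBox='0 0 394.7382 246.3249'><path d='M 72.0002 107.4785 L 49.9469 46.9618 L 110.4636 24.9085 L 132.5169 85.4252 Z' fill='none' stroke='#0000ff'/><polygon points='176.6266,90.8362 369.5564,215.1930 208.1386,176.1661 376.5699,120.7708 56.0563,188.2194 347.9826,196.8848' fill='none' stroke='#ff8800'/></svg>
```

G21
G90
G0 X72.0002 Y138.8464
M4 S638
G1 X49.9469 Y199.3631 F1713
G1 X110.4636 Y221.4164
G1 X132.5169 Y160.8997
G1 X72.0002 Y138.8464
G0 X176.6266 Y155.4887
M4 S771
G1 X369.5564 Y31.1319 F667
G1 X208.1386 Y70.1588
G1 X376.5699 Y125.5541
G1 X56.0563 Y58.1055
G1 X347.9826 Y49.4401
G1 X176.6266 Y155.4887
M5
G0 X0.0000 Y0.0000

viewBox `0 0 394.7382 246.3249` with mm width/height → 1 unit = 1 mm. Flip: y_m = 246.3249 − y_svg.

**Shape 1** — `<path>` regular polygon, stroke `#0000ff` → score (S638, F1713). Machine vertices: (72.0002,138.8464) → (49.9469,199.3631) → (110.4636,221.4164) → (132.5169,160.8997) → (72.0002,138.8464). Closed: final G1 returns to the first vertex.

**Shape 2** — `<polygon>` closed polygon, stroke `#ff8800` → cut (S771, F667). Machine vertices: (176.6266,155.4887) → (369.5564,31.1319) → (208.1386,70.1588) → (376.5699,125.5541) → (56.0563,58.1055) → (347.9826,49.4401) → (176.6266,155.4887). Closed: final G1 returns to the first vertex.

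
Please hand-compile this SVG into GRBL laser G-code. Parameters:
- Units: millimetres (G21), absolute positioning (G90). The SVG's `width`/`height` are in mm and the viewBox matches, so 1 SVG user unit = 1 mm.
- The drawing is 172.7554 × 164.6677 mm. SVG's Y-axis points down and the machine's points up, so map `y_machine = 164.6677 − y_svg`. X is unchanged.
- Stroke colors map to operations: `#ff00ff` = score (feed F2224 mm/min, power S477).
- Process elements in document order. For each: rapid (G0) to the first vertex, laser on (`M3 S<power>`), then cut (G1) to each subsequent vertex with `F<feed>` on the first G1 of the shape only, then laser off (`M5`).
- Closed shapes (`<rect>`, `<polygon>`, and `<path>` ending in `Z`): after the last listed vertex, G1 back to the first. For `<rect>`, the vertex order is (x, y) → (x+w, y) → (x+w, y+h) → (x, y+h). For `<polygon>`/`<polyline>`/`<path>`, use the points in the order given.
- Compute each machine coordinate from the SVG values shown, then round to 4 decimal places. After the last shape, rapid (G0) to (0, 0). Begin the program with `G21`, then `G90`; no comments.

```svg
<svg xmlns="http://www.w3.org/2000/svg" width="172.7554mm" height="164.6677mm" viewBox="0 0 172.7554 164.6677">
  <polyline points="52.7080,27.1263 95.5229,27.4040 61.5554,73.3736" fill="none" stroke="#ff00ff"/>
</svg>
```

G21
G90
G0 X52.7080 Y137.5414
M3 S477
G1 X95.5229 Y137.2637 F2224
G1 X61.5554 Y91.2941
M5
G0 X0.0000 Y0.0000

1 u = 1 mm; y_m = 164.6677 − y.

[1] `<polyline>` open polyline, #ff00ff→score S477 F2224: (52.7080,137.5414) → (95.5229,137.2637) → (61.5554,91.2941)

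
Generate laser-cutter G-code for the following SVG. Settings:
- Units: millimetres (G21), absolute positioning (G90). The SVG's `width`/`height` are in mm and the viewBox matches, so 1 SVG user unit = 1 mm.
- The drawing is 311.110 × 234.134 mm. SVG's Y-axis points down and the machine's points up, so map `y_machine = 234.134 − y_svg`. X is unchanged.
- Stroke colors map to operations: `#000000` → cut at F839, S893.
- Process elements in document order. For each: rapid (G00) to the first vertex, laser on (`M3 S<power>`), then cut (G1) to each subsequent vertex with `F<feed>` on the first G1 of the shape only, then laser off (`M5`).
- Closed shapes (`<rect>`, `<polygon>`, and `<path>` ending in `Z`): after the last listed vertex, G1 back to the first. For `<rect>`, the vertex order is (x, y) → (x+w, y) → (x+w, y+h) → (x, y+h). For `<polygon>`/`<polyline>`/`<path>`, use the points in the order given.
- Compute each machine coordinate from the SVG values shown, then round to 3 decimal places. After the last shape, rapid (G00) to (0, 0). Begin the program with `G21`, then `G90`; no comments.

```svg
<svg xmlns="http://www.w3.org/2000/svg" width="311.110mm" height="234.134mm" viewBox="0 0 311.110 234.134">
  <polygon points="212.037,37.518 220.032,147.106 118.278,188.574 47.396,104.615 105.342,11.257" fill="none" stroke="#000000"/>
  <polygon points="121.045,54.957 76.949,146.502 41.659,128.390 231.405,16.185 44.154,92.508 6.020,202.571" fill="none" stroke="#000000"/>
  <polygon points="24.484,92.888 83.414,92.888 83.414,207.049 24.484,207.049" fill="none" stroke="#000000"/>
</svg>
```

viewBox `0 0 311.110 234.134` with mm width/height → 1 unit = 1 mm. Flip: y_m = 234.134 − y_svg.

**Shape 1** — `<polygon>` regular polygon, stroke `#000000` → cut (S893, F839). Machine vertices: (212.037,196.616) → (220.032,87.028) → (118.278,45.560) → (47.396,129.519) → (105.342,222.877) → (212.037,196.616). Closed: final G1 returns to the first vertex.

**Shape 2** — `<polygon>` closed polygon, stroke `#000000` → cut (S893, F839). Machine vertices: (121.045,179.177) → (76.949,87.632) → (41.659,105.744) → (231.405,217.949) → (44.154,141.626) → (6.020,31.563) → (121.045,179.177). Closed: final G1 returns to the first vertex.

**Shape 3** — `<polygon>` rectangle, stroke `#000000` → cut (S893, F839). Machine vertices: (24.484,141.246) → (83.414,141.246) → (83.414,27.085) → (24.484,27.085) → (24.484,141.246). Closed: final G1 returns to the first vertex.

G21
G90
G00 X212.037 Y196.616
M3 S893
G1 X220.032 Y87.028 F839
G1 X118.278 Y45.560
G1 X47.396 Y129.519
G1 X105.342 Y222.877
G1 X212.037 Y196.616
M5
G00 X121.045 Y179.177
M3 S893
G1 X76.949 Y87.632 F839
G1 X41.659 Y105.744
G1 X231.405 Y217.949
G1 X44.154 Y141.626
G1 X6.020 Y31.563
G1 X121.045 Y179.177
M5
G00 X24.484 Y141.246
M3 S893
G1 X83.414 Y141.246 F839
G1 X83.414 Y27.085
G1 X24.484 Y27.085
G1 X24.484 Y141.246
M5
G00 X0.000 Y0.000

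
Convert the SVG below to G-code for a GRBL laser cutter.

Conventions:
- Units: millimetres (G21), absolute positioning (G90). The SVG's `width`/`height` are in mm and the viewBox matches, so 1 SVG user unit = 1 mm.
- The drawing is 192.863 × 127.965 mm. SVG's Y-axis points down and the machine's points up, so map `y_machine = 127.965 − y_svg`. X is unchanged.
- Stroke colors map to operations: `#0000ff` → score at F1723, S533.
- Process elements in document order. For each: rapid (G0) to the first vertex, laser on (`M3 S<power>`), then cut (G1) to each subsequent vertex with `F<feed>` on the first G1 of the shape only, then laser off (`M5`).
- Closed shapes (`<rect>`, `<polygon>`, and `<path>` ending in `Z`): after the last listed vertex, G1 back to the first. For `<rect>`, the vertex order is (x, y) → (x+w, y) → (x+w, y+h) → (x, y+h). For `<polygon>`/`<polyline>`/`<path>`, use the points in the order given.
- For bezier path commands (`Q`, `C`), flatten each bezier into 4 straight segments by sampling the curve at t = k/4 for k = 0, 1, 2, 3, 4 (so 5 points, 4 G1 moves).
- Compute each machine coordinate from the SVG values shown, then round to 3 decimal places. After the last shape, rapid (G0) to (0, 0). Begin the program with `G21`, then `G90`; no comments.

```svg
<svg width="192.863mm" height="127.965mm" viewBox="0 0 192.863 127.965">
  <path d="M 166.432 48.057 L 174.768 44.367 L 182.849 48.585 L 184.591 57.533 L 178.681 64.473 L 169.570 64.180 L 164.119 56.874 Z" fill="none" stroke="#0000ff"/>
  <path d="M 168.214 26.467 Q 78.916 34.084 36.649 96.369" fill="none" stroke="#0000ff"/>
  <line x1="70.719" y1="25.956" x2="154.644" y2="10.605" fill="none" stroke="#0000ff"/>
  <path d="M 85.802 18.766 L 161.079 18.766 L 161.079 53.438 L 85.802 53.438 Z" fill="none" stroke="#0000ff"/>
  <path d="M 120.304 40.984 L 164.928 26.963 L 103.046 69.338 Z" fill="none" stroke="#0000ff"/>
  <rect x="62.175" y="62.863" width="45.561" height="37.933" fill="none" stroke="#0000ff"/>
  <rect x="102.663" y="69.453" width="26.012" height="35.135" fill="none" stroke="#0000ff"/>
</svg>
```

G21
G90
G0 X166.432 Y79.908
M3 S533
G1 X174.768 Y83.598 F1723
G1 X182.849 Y79.380
G1 X184.591 Y70.432
G1 X178.681 Y63.492
G1 X169.570 Y63.785
G1 X164.119 Y71.091
G1 X166.432 Y79.908
M5
G0 X168.214 Y101.498
M3 S533
G1 X126.504 Y94.273 F1723
G1 X90.674 Y80.214
G1 X60.722 Y59.322
G1 X36.649 Y31.596
M5
G0 X70.719 Y102.009
M3 S533
G1 X154.644 Y117.360 F1723
M5
G0 X85.802 Y109.199
M3 S533
G1 X161.079 Y109.199 F1723
G1 X161.079 Y74.527
G1 X85.802 Y74.527
G1 X85.802 Y109.199
M5
G0 X120.304 Y86.981
M3 S533
G1 X164.928 Y101.002 F1723
G1 X103.046 Y58.627
G1 X120.304 Y86.981
M5
G0 X62.175 Y65.102
M3 S533
G1 X107.736 Y65.102 F1723
G1 X107.736 Y27.169
G1 X62.175 Y27.169
G1 X62.175 Y65.102
M5
G0 X102.663 Y58.512
M3 S533
G1 X128.675 Y58.512 F1723
G1 X128.675 Y23.377
G1 X102.663 Y23.377
G1 X102.663 Y58.512
M5
G0 X0.000 Y0.000

viewBox `0 0 192.863 127.965` with mm width/height → 1 unit = 1 mm. Flip: y_m = 127.965 − y_svg.

**Shape 1** — `<path>` regular polygon, stroke `#0000ff` → score (S533, F1723). Machine vertices: (166.432,79.908) → (174.768,83.598) → (182.849,79.380) → (184.591,70.432) → (178.681,63.492) → (169.570,63.785) → (164.119,71.091) → (166.432,79.908). Closed: final G1 returns to the first vertex.

**Shape 2** — `<path>` quadratic bezier, stroke `#0000ff` → score (S533, F1723). Control points (SVG): P0=(168.214,26.467), P1=(78.916,34.084), P2=(36.649,96.369); sampled at t=k/4. Machine vertices: (168.214,101.498) → (126.504,94.273) → (90.674,80.214) → (60.722,59.322) → (36.649,31.596). Open path.

**Shape 3** — `<line>` line segment, stroke `#0000ff` → score (S533, F1723). Machine vertices: (70.719,102.009) → (154.644,117.360). Open path.

**Shape 4** — `<path>` rectangle, stroke `#0000ff` → score (S533, F1723). Machine vertices: (85.802,109.199) → (161.079,109.199) → (161.079,74.527) → (85.802,74.527) → (85.802,109.199). Closed: final G1 returns to the first vertex.

**Shape 5** — `<path>` closed polygon, stroke `#0000ff` → score (S533, F1723). Machine vertices: (120.304,86.981) → (164.928,101.002) → (103.046,58.627) → (120.304,86.981). Closed: final G1 returns to the first vertex.

**Shape 6** — `<rect>` rectangle, stroke `#0000ff` → score (S533, F1723). Machine vertices: (62.175,65.102) → (107.736,65.102) → (107.736,27.169) → (62.175,27.169) → (62.175,65.102). Closed: final G1 returns to the first vertex.

**Shape 7** — `<rect>` rectangle, stroke `#0000ff` → score (S533, F1723). Machine vertices: (102.663,58.512) → (128.675,58.512) → (128.675,23.377) → (102.663,23.377) → (102.663,58.512). Closed: final G1 returns to the first vertex.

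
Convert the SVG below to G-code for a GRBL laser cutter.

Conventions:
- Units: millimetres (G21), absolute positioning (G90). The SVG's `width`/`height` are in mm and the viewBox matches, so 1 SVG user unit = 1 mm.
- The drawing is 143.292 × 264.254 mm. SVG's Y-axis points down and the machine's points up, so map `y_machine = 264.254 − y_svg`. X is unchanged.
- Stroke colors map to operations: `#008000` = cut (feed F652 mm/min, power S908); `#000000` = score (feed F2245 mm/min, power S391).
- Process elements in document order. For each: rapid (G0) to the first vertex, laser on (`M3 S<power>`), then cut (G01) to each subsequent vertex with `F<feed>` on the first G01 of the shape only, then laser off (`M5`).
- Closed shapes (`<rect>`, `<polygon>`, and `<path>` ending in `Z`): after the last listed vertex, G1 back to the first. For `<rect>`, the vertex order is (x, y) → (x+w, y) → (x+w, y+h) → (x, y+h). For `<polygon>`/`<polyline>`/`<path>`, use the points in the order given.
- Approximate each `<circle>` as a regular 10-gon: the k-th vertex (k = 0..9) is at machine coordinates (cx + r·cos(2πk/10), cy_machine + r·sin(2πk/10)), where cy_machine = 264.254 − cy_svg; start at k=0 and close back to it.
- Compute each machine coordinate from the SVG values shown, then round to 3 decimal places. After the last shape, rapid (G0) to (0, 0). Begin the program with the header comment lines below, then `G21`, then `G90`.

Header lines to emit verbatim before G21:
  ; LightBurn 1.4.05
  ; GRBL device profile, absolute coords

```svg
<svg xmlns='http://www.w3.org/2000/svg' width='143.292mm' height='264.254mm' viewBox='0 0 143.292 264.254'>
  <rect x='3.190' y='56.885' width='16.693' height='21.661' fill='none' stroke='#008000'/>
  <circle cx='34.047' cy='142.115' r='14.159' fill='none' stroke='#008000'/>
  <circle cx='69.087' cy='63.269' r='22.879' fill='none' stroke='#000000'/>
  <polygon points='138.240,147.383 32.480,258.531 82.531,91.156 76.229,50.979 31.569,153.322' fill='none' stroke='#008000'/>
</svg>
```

; LightBurn 1.4.05
; GRBL device profile, absolute coords
G21
G90
G0 X3.190 Y207.369
M3 S908
G01 X19.883 Y207.369 F652
G01 X19.883 Y185.708
G01 X3.190 Y185.708
G01 X3.190 Y207.369
M5
G0 X48.206 Y122.139
M3 S908
G01 X45.502 Y130.461 F652
G01 X38.422 Y135.605
G01 X29.672 Y135.605
G01 X22.592 Y130.461
G01 X19.888 Y122.139
G01 X22.592 Y113.817
G01 X29.672 Y108.673
G01 X38.422 Y108.673
G01 X45.502 Y113.817
G01 X48.206 Y122.139
M5
G0 X91.966 Y200.985
M3 S391
G01 X87.596 Y214.433 F2245
G01 X76.157 Y222.744
G01 X62.017 Y222.744
G01 X50.578 Y214.433
G01 X46.208 Y200.985
G01 X50.578 Y187.537
G01 X62.017 Y179.226
G01 X76.157 Y179.226
G01 X87.596 Y187.537
G01 X91.966 Y200.985
M5
G0 X138.240 Y116.871
M3 S908
G01 X32.480 Y5.723 F652
G01 X82.531 Y173.098
G01 X76.229 Y213.275
G01 X31.569 Y110.932
G01 X138.240 Y116.871
M5
G0 X0.000 Y0.000

viewBox `0 0 143.292 264.254` with mm width/height → 1 unit = 1 mm. Flip: y_m = 264.254 − y_svg.

**Shape 1** — `<rect>` rectangle, stroke `#008000` → cut (S908, F652). Machine vertices: (3.190,207.369) → (19.883,207.369) → (19.883,185.708) → (3.190,185.708) → (3.190,207.369). Closed: final G1 returns to the first vertex.

**Shape 2** — `<circle>` circle, stroke `#008000` → cut (S908, F652). Machine vertices: (48.206,122.139) → (45.502,130.461) → (38.422,135.605) → (29.672,135.605) → (22.592,130.461) → (19.888,122.139) → (22.592,113.817) → (29.672,108.673) → (38.422,108.673) → (45.502,113.817) → (48.206,122.139). Closed: final G1 returns to the first vertex.

**Shape 3** — `<circle>` circle, stroke `#000000` → score (S391, F2245). Machine vertices: (91.966,200.985) → (87.596,214.433) → (76.157,222.744) → (62.017,222.744) → (50.578,214.433) → (46.208,200.985) → (50.578,187.537) → (62.017,179.226) → (76.157,179.226) → (87.596,187.537) → (91.966,200.985). Closed: final G1 returns to the first vertex.

**Shape 4** — `<polygon>` closed polygon, stroke `#008000` → cut (S908, F652). Machine vertices: (138.240,116.871) → (32.480,5.723) → (82.531,173.098) → (76.229,213.275) → (31.569,110.932) → (138.240,116.871). Closed: final G1 returns to the first vertex.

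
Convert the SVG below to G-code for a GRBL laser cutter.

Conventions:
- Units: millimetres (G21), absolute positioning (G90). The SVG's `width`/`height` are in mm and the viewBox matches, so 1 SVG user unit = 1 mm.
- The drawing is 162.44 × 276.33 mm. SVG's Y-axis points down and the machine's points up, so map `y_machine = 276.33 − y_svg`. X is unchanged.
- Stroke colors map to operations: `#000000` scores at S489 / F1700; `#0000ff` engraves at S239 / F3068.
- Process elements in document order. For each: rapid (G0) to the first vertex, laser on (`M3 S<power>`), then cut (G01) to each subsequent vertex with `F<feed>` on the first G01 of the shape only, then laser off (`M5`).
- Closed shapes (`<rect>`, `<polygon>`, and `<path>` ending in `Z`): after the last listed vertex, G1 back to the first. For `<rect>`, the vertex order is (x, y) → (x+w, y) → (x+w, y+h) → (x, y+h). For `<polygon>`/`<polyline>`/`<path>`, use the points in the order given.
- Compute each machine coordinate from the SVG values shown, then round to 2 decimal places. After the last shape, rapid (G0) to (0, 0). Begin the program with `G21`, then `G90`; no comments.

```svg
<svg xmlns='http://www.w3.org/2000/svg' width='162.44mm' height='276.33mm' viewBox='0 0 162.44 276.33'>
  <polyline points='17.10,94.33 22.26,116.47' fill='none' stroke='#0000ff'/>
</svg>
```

viewBox `0 0 162.44 276.33` with mm width/height → 1 unit = 1 mm. Flip: y_m = 276.33 − y_svg.

**Shape 1** — `<polyline>` line segment, stroke `#0000ff` → engrave (S239, F3068). Machine vertices: (17.10,182.00) → (22.26,159.86). Open path.

G21
G90
G0 X17.10 Y182.00
M3 S239
G01 X22.26 Y159.86 F3068
M5
G0 X0.00 Y0.00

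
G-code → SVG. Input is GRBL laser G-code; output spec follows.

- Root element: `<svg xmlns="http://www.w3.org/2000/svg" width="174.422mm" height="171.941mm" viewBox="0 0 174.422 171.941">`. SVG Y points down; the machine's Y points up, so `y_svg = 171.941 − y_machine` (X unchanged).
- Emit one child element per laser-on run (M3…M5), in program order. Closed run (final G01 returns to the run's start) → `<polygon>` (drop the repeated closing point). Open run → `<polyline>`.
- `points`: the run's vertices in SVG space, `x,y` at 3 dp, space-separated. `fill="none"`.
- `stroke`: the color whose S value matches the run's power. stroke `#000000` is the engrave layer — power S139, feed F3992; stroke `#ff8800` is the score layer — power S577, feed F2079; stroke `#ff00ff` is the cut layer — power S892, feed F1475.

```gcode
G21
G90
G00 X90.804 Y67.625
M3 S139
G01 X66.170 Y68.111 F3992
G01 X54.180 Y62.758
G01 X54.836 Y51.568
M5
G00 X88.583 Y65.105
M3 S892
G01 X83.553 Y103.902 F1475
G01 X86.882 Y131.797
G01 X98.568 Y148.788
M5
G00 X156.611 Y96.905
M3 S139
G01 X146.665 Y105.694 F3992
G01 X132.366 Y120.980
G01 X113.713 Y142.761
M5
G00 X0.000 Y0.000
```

<svg xmlns="http://www.w3.org/2000/svg" width="174.422mm" height="171.941mm" viewBox="0 0 174.422 171.941">
  <polyline points="90.804,104.316 66.170,103.830 54.180,109.183 54.836,120.373" fill="none" stroke="#000000"/>
  <polyline points="88.583,106.836 83.553,68.039 86.882,40.144 98.568,23.153" fill="none" stroke="#ff00ff"/>
  <polyline points="156.611,75.036 146.665,66.247 132.366,50.961 113.713,29.180" fill="none" stroke="#000000"/>
</svg>

Machine Y-up, SVG Y-down with viewBox height 171.941, so y_svg = 171.941 − y_machine; X carries over.

Run 1: S139 ⇒ engrave layer `#000000`. The run is open, so emit a `<polyline>` with points (Y-flipped): 90.804,104.316 66.170,103.830 54.180,109.183 54.836,120.373.

Run 2: power S892 maps to stroke `#ff00ff` (cut). The run is open, so emit a `<polyline>` with points (Y-flipped): 88.583,106.836 83.553,68.039 86.882,40.144 98.568,23.153.

Run 3: S139 ⇒ engrave layer `#000000`. The run is open, so emit a `<polyline>` with points (Y-flipped): 156.611,75.036 146.665,66.247 132.366,50.961 113.713,29.180.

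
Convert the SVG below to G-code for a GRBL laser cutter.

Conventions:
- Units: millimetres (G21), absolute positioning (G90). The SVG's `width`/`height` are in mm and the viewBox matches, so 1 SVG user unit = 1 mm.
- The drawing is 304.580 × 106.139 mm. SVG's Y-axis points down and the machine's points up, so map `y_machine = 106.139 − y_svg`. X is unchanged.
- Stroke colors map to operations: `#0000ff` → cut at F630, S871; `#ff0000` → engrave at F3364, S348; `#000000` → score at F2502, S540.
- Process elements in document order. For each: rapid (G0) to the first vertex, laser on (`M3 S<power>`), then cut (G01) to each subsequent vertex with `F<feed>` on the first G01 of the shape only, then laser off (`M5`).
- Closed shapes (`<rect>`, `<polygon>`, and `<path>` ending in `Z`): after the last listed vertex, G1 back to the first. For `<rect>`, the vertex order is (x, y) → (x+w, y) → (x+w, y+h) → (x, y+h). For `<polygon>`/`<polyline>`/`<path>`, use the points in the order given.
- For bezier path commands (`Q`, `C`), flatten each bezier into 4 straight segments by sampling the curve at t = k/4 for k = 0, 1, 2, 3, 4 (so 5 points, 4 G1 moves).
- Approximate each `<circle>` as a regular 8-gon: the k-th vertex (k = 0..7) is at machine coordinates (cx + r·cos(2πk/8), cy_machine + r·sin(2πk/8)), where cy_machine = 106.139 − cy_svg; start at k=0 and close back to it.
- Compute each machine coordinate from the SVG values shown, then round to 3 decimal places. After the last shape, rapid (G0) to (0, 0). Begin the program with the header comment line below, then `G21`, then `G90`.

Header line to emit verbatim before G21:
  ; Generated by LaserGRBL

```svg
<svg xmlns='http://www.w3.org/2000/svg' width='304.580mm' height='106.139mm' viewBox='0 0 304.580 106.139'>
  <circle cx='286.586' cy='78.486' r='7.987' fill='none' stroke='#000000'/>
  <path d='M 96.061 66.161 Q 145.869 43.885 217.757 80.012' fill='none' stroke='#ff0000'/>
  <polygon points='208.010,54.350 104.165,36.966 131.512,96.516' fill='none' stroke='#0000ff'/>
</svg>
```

1 u = 1 mm; y_m = 106.139 − y.

[1] `<circle>` circle, #000000→score S540 F2502: (294.573,27.653) → (292.234,33.301) → (286.586,35.640) → (280.938,33.301) → (278.599,27.653) → (280.938,22.005) → (286.586,19.666) → (292.234,22.005) → (294.573,27.653) (closed)

[2] `<path>` quadratic bezier, #ff0000→engrave S348 F3364: (96.061,39.978) → (122.345,47.466) → (151.389,47.653) → (183.193,40.540) → (217.757,26.127)

[3] `<polygon>` closed polygon, #0000ff→cut S871 F630: (208.010,51.789) → (104.165,69.173) → (131.512,9.623) → (208.010,51.789) (closed)

; Generated by LaserGRBL
G21
G90
G0 X294.573 Y27.653
M3 S540
G01 X292.234 Y33.301 F2502
G01 X286.586 Y35.640
G01 X280.938 Y33.301
G01 X278.599 Y27.653
G01 X280.938 Y22.005
G01 X286.586 Y19.666
G01 X292.234 Y22.005
G01 X294.573 Y27.653
M5
G0 X96.061 Y39.978
M3 S348
G01 X122.345 Y47.466 F3364
G01 X151.389 Y47.653
G01 X183.193 Y40.540
G01 X217.757 Y26.127
M5
G0 X208.010 Y51.789
M3 S871
G01 X104.165 Y69.173 F630
G01 X131.512 Y9.623
G01 X208.010 Y51.789
M5
G0 X0.000 Y0.000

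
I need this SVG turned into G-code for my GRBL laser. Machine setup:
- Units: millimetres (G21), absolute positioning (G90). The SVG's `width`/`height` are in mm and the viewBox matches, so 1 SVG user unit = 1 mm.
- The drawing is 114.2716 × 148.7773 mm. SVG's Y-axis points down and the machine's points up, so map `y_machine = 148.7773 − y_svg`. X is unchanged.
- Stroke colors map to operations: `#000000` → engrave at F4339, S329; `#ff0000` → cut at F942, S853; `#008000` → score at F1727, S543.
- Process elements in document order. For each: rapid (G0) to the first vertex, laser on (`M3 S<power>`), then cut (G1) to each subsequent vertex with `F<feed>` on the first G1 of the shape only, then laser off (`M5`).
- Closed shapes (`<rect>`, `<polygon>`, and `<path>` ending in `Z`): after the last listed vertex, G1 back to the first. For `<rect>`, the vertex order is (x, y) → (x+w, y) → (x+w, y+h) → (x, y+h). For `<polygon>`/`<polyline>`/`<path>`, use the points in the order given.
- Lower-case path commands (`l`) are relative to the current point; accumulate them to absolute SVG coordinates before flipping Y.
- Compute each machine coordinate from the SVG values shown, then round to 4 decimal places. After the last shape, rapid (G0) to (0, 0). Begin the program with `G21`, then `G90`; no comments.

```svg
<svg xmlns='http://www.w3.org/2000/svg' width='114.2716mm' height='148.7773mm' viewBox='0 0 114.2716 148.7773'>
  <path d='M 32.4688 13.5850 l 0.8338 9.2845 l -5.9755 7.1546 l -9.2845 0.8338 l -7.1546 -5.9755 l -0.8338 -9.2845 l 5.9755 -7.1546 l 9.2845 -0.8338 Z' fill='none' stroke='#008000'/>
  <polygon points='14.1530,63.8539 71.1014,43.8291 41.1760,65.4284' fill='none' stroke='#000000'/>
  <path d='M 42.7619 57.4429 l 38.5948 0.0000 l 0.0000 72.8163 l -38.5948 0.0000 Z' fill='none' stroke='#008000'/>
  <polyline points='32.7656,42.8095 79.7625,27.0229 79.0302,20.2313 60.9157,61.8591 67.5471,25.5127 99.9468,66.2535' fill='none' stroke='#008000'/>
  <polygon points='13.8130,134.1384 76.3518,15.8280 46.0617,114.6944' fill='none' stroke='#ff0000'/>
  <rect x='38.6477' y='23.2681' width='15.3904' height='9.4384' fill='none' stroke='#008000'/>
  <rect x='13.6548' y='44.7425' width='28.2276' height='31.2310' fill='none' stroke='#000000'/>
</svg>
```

1 u = 1 mm; y_m = 148.7773 − y.

[1] `<path>` regular polygon, #008000→score S543 F1727: (32.4688,135.1923) → (33.3026,125.9078) → (27.3271,118.7532) → (18.0426,117.9194) → (10.8880,123.8949) → (10.0542,133.1794) → (16.0297,140.3340) → (25.3142,141.1678) → (32.4688,135.1923) (closed)

[2] `<polygon>` closed polygon, #000000→engrave S329 F4339: (14.1530,84.9234) → (71.1014,104.9482) → (41.1760,83.3489) → (14.1530,84.9234) (closed)

[3] `<path>` rectangle, #008000→score S543 F1727: (42.7619,91.3344) → (81.3567,91.3344) → (81.3567,18.5181) → (42.7619,18.5181) → (42.7619,91.3344) (closed)

[4] `<polyline>` open polyline, #008000→score S543 F1727: (32.7656,105.9678) → (79.7625,121.7544) → (79.0302,128.5460) → (60.9157,86.9182) → (67.5471,123.2646) → (99.9468,82.5238)

[5] `<polygon>` closed polygon, #ff0000→cut S853 F942: (13.8130,14.6389) → (76.3518,132.9493) → (46.0617,34.0829) → (13.8130,14.6389) (closed)

[6] `<rect>` rectangle, #008000→score S543 F1727: (38.6477,125.5092) → (54.0381,125.5092) → (54.0381,116.0708) → (38.6477,116.0708) → (38.6477,125.5092) (closed)

[7] `<rect>` rectangle, #000000→engrave S329 F4339: (13.6548,104.0348) → (41.8824,104.0348) → (41.8824,72.8038) → (13.6548,72.8038) → (13.6548,104.0348) (closed)

G21
G90
G0 X32.4688 Y135.1923
M3 S543
G1 X33.3026 Y125.9078 F1727
G1 X27.3271 Y118.7532
G1 X18.0426 Y117.9194
G1 X10.8880 Y123.8949
G1 X10.0542 Y133.1794
G1 X16.0297 Y140.3340
G1 X25.3142 Y141.1678
G1 X32.4688 Y135.1923
M5
G0 X14.1530 Y84.9234
M3 S329
G1 X71.1014 Y104.9482 F4339
G1 X41.1760 Y83.3489
G1 X14.1530 Y84.9234
M5
G0 X42.7619 Y91.3344
M3 S543
G1 X81.3567 Y91.3344 F1727
G1 X81.3567 Y18.5181
G1 X42.7619 Y18.5181
G1 X42.7619 Y91.3344
M5
G0 X32.7656 Y105.9678
M3 S543
G1 X79.7625 Y121.7544 F1727
G1 X79.0302 Y128.5460
G1 X60.9157 Y86.9182
G1 X67.5471 Y123.2646
G1 X99.9468 Y82.5238
M5
G0 X13.8130 Y14.6389
M3 S853
G1 X76.3518 Y132.9493 F942
G1 X46.0617 Y34.0829
G1 X13.8130 Y14.6389
M5
G0 X38.6477 Y125.5092
M3 S543
G1 X54.0381 Y125.5092 F1727
G1 X54.0381 Y116.0708
G1 X38.6477 Y116.0708
G1 X38.6477 Y125.5092
M5
G0 X13.6548 Y104.0348
M3 S329
G1 X41.8824 Y104.0348 F4339
G1 X41.8824 Y72.8038
G1 X13.6548 Y72.8038
G1 X13.6548 Y104.0348
M5
G0 X0.0000 Y0.0000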